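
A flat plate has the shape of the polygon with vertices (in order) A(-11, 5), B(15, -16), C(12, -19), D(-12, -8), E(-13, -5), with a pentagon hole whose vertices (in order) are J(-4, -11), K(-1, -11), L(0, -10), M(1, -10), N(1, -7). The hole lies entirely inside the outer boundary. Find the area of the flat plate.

231.5

Outer boundary:
Apply the surveyor's formula: 2A = Σ (x_i·y_{i+1} − x_{i+1}·y_i), indices taken mod 5.
A→B: (-11)(-16) − (15)(5) = 101
B→C: (15)(-19) − (12)(-16) = -93
C→D: (12)(-8) − (-12)(-19) = -324
D→E: (-12)(-5) − (-13)(-8) = -44
E→A: (-13)(5) − (-11)(-5) = -120
Σ = -480
Area = |Σ|/2 = 240.
Hole:
Apply the shoelace (surveyor's) formula: 2A = Σ (x_i·y_{i+1} − x_{i+1}·y_i), indices taken mod 5.
Σ = (33) + (10) + (10) + (3) + (-39) = 17
Area = |Σ|/2 = 8.5.
Net area = 240 − 8.5 = 231.5.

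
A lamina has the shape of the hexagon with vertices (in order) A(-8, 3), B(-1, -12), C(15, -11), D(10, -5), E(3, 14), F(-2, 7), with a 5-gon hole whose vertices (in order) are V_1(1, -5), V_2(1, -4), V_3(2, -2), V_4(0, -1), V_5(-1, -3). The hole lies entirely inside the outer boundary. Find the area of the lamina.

Outer boundary:
Σ = (99) + (191) + (35) + (155) + (49) + (50) = 579
Area = |Σ|/2 = 289.5.
Hole:
Apply the shoelace (surveyor's) formula: 2A = Σ (x_i·y_{i+1} − x_{i+1}·y_i), indices taken mod 5.
Σ = (1) + (6) + (-2) + (-1) + (8) = 12
Area = |Σ|/2 = 6.
Net area = 289.5 − 6 = 283.5.

283.5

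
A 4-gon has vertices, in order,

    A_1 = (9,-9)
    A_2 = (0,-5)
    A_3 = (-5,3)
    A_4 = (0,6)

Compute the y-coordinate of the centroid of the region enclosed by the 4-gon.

Apply the shoelace (surveyor's) formula. First the cross-terms c_i = x_i·y_{i+1} − x_{i+1}·y_i:
  -45, -25, -30, -54  ⇒  2A = -154, A = -77.
Then Σ (y_i + y_{i+1})·c_i = 572, so ȳ = 572 / (6·(-77)) = -26/21.

-26/21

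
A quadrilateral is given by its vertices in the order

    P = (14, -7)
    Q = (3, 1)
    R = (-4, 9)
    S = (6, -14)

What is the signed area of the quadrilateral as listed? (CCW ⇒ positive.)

Σ = (35) + (31) + (2) + (154) = 222
Signed area = Σ/2 = 111 (positive ⇒ counter-clockwise traversal).

111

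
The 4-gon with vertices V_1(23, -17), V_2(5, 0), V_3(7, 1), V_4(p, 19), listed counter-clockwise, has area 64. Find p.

-19

Write out the shoelace sum; only the two edges meeting at V_4 involve p:
2·Area = [(7·19 − p·1) + (p·(-17) − 23·19)] + 90
       = -18·p + -214 = 128
⇒ p = -19.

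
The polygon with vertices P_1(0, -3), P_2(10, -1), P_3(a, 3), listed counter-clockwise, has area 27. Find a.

The doubled signed area Σ (x_i y_{i+1} − x_{i+1} y_i) is linear in a.
With a=0 it equals 60; the coefficient of a is -2 (from the two edges through P_3).
So -2·a + 60 = 2·27 = 54 ⇒ a = 3.

3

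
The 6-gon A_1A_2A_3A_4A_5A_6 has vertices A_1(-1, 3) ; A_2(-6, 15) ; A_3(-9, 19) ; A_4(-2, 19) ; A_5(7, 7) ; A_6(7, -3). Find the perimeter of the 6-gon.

60

|A_1A_2| = √((-5)² + (12)²) = √169 = 13
|A_2A_3| = √((-3)² + (4)²) = √25 = 5
|A_3A_4| = √((7)² + (0)²) = √49 = 7
|A_4A_5| = √((9)² + (-12)²) = √225 = 15
|A_5A_6| = √((0)² + (-10)²) = √100 = 10
|A_6A_1| = √((-8)² + (6)²) = √100 = 10
Perimeter = 13 + 5 + 7 + 15 + 10 + 10 = 60.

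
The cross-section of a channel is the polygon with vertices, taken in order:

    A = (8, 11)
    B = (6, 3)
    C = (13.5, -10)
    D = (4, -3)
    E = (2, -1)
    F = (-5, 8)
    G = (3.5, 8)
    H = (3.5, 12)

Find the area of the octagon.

120.75

Apply the shoelace (surveyor's) formula: 2A = Σ (x_i·y_{i+1} − x_{i+1}·y_i), indices taken mod 8.
Cross-terms: -42, -100.5, -0.5, 2, 11, -68, 14, -57.5  ⇒  Σ = -241.5
Area = |Σ|/2 = 120.75.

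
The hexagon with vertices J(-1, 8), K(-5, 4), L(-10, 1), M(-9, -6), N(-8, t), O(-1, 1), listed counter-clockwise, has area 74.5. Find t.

-9

Write out the shoelace sum; only the two edges meeting at N involve t:
2·Area = [((-9)·t − (-8)·(-6)) + ((-8)·1 − (-1)·t)] + 133
       = -8·t + 77 = 149
⇒ t = -9.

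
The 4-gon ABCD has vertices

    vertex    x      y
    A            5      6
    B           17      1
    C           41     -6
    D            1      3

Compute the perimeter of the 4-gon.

|AB| = √((12)² + (-5)²) = √169 = 13
|BC| = √((24)² + (-7)²) = √625 = 25
|CD| = √((-40)² + (9)²) = √1681 = 41
|DA| = √((4)² + (3)²) = √25 = 5
Perimeter = 13 + 25 + 41 + 5 = 84.

84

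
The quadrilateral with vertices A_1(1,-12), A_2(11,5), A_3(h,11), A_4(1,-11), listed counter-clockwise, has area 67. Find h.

The doubled signed area Σ (x_i y_{i+1} − x_{i+1} y_i) is linear in h.
With h=0 it equals 246; the coefficient of h is -16 (from the two edges through A_3).
So -16·h + 246 = 2·67 = 134 ⇒ h = 7.

7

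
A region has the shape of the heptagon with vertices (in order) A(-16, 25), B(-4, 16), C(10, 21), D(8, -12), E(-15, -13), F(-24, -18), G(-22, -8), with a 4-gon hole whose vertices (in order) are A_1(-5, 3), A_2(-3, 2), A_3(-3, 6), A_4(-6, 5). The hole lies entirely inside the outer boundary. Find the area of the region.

940.5

Outer boundary:
Apply Gauss's area formula: 2A = Σ (x_i·y_{i+1} − x_{i+1}·y_i), indices taken mod 7.
Σ = (-156) + (-244) + (-288) + (-284) + (-42) + (-204) + (-678) = -1896
Area = |Σ|/2 = 948.
Hole:
Apply the shoelace (surveyor's) formula: 2A = Σ (x_i·y_{i+1} − x_{i+1}·y_i), indices taken mod 4.
Cross-terms: -1, -12, 21, 7  ⇒  Σ = 15
Area = |Σ|/2 = 7.5.
Net area = 948 − 7.5 = 940.5.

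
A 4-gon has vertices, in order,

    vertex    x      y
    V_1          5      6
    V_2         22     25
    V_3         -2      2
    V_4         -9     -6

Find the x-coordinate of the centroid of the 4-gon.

47/9

Apply the shoelace (surveyor's) formula. First the cross-terms c_i = x_i·y_{i+1} − x_{i+1}·y_i:
  -7, 94, 30, -24  ⇒  2A = 93, A = 46.5.
Then Σ (x_i + x_{i+1})·c_i = 1457, so x̄ = 1457 / (6·46.5) = 47/9.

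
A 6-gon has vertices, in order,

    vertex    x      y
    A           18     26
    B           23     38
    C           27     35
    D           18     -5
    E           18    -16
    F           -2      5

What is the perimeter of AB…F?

|AB| = √((5)² + (12)²) = √169 = 13
|BC| = √((4)² + (-3)²) = √25 = 5
|CD| = √((-9)² + (-40)²) = √1681 = 41
|DE| = √((0)² + (-11)²) = √121 = 11
|EF| = √((-20)² + (21)²) = √841 = 29
|FA| = √((20)² + (21)²) = √841 = 29
Perimeter = 13 + 5 + 41 + 11 + 29 + 29 = 128.

128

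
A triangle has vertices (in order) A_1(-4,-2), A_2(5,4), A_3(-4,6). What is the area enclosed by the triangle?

36

A_1→A_2: (-4)(4) − (5)(-2) = -6
A_2→A_3: (5)(6) − (-4)(4) = 46
A_3→A_1: (-4)(-2) − (-4)(6) = 32
Σ = 72
Area = |Σ|/2 = 36.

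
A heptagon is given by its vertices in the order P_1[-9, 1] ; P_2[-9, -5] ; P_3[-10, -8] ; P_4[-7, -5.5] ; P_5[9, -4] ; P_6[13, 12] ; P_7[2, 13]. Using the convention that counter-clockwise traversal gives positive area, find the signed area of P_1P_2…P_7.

P_1→P_2: (-9)(-5) − (-9)(1) = 54
P_2→P_3: (-9)(-8) − (-10)(-5) = 22
P_3→P_4: (-10)(-5.5) − (-7)(-8) = -1
P_4→P_5: (-7)(-4) − (9)(-5.5) = 77.5
P_5→P_6: (9)(12) − (13)(-4) = 160
P_6→P_7: (13)(13) − (2)(12) = 145
P_7→P_1: (2)(1) − (-9)(13) = 119
Σ = 576.5
Signed area = Σ/2 = 288.25 (positive ⇒ counter-clockwise traversal).

288.25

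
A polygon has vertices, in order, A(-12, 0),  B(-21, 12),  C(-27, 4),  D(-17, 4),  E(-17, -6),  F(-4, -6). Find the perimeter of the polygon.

68

|AB| = √((-9)² + (12)²) = √225 = 15
|BC| = √((-6)² + (-8)²) = √100 = 10
|CD| = √((10)² + (0)²) = √100 = 10
|DE| = √((0)² + (-10)²) = √100 = 10
|EF| = √((13)² + (0)²) = √169 = 13
|FA| = √((-8)² + (6)²) = √100 = 10
Perimeter = 15 + 10 + 10 + 10 + 13 + 10 = 68.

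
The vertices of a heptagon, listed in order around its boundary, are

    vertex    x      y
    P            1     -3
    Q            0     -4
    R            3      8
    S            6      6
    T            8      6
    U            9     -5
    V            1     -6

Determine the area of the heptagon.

Apply the surveyor's formula: 2A = Σ (x_i·y_{i+1} − x_{i+1}·y_i), indices taken mod 7.
P→Q: (1)(-4) − (0)(-3) = -4
Q→R: (0)(8) − (3)(-4) = 12
R→S: (3)(6) − (6)(8) = -30
S→T: (6)(6) − (8)(6) = -12
T→U: (8)(-5) − (9)(6) = -94
U→V: (9)(-6) − (1)(-5) = -49
V→P: (1)(-3) − (1)(-6) = 3
Σ = -174
Area = |Σ|/2 = 87.

87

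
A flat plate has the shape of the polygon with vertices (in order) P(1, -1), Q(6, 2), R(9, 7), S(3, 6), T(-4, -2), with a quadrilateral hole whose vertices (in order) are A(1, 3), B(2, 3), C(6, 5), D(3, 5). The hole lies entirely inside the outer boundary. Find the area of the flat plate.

Outer boundary:
Apply the surveyor's formula: 2A = Σ (x_i·y_{i+1} − x_{i+1}·y_i), indices taken mod 5.
Σ = (8) + (24) + (33) + (18) + (6) = 89
Area = |Σ|/2 = 44.5.
Hole:
A→B: (1)(3) − (2)(3) = -3
B→C: (2)(5) − (6)(3) = -8
C→D: (6)(5) − (3)(5) = 15
D→A: (3)(3) − (1)(5) = 4
Σ = 8
Area = |Σ|/2 = 4.
Net area = 44.5 − 4 = 40.5.

40.5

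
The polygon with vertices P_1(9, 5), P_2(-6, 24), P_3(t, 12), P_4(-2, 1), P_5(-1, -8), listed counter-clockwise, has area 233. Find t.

-8

The doubled signed area Σ (x_i y_{i+1} − x_{i+1} y_i) is linear in t.
With t=0 it equals 282; the coefficient of t is -23 (from the two edges through P_3).
So -23·t + 282 = 2·233 = 466 ⇒ t = -8.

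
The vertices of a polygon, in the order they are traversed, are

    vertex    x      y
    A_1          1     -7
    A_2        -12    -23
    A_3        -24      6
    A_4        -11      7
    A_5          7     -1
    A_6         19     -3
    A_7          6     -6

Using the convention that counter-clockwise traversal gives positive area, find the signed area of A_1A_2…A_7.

Σ = (-107) + (-624) + (-102) + (-38) + (-2) + (-96) + (-36) = -1005
Signed area = Σ/2 = -502.5 (negative ⇒ clockwise traversal).

-502.5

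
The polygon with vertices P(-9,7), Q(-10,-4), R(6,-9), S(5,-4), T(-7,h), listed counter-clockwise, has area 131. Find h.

Write out the shoelace sum; only the two edges meeting at T involve h:
2·Area = [(5·h − (-7)·(-4)) + ((-7)·7 − (-9)·h)] + 241
       = 14·h + 164 = 262
⇒ h = 7.

7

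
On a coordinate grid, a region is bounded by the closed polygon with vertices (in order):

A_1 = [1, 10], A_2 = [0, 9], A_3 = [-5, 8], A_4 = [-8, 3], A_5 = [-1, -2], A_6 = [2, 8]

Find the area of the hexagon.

Apply the shoelace formula: 2A = Σ (x_i·y_{i+1} − x_{i+1}·y_i), indices taken mod 6.
Σ = (9) + (45) + (49) + (19) + (-4) + (12) = 130
Area = |Σ|/2 = 65.

65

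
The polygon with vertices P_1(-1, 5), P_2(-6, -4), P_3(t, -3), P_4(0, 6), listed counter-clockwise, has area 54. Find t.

5

The doubled signed area Σ (x_i y_{i+1} − x_{i+1} y_i) is linear in t.
With t=0 it equals 58; the coefficient of t is 10 (from the two edges through P_3).
So 10·t + 58 = 2·54 = 108 ⇒ t = 5.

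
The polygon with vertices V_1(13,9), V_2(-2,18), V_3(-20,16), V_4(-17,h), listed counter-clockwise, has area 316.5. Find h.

The doubled signed area Σ (x_i y_{i+1} − x_{i+1} y_i) is linear in h.
With h=0 it equals 699; the coefficient of h is -33 (from the two edges through V_4).
So -33·h + 699 = 2·316.5 = 633 ⇒ h = 2.

2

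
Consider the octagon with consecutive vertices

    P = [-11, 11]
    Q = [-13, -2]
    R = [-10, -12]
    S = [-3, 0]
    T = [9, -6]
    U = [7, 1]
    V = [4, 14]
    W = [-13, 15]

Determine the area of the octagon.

346

Apply the shoelace (surveyor's) formula: 2A = Σ (x_i·y_{i+1} − x_{i+1}·y_i), indices taken mod 8.
Σ = (165) + (136) + (-36) + (18) + (51) + (94) + (242) + (22) = 692
Area = |Σ|/2 = 346.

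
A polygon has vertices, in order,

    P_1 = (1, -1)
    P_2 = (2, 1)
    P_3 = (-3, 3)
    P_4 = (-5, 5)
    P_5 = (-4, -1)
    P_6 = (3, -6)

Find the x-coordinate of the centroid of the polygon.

-80/67

Apply the shoelace (surveyor's) formula. First the cross-terms c_i = x_i·y_{i+1} − x_{i+1}·y_i:
  3, 9, 0, 25, 27, 3  ⇒  2A = 67, A = 33.5.
Then Σ (x_i + x_{i+1})·c_i = -240, so x̄ = -240 / (6·33.5) = -80/67.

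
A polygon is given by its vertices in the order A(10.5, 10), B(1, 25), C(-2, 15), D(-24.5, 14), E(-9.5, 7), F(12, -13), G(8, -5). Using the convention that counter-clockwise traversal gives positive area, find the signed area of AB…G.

417.25

Apply the shoelace formula: 2A = Σ (x_i·y_{i+1} − x_{i+1}·y_i), indices taken mod 7.
Σ = (252.5) + (65) + (339.5) + (-38.5) + (39.5) + (44) + (132.5) = 834.5
Signed area = Σ/2 = 417.25 (positive ⇒ counter-clockwise traversal).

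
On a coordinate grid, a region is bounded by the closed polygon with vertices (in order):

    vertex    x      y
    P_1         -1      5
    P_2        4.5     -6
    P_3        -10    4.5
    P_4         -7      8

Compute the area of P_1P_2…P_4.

Apply the shoelace (surveyor's) formula: 2A = Σ (x_i·y_{i+1} − x_{i+1}·y_i), indices taken mod 4.
P_1→P_2: (-1)(-6) − (4.5)(5) = -16.5
P_2→P_3: (4.5)(4.5) − (-10)(-6) = -39.75
P_3→P_4: (-10)(8) − (-7)(4.5) = -48.5
P_4→P_1: (-7)(5) − (-1)(8) = -27
Σ = -131.75
Area = |Σ|/2 = 65.875.

65.875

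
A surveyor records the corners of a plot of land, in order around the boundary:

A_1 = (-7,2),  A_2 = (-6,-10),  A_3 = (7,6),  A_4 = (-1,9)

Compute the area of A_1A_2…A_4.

123

Cross-terms: 82, 34, 69, 61  ⇒  Σ = 246
Area = |Σ|/2 = 123.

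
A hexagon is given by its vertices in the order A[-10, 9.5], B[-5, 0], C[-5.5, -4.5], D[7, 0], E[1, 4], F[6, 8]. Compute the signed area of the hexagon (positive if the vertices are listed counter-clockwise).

Apply the surveyor's formula: 2A = Σ (x_i·y_{i+1} − x_{i+1}·y_i), indices taken mod 6.
Σ = (47.5) + (22.5) + (31.5) + (28) + (-16) + (137) = 250.5
Signed area = Σ/2 = 125.25 (positive ⇒ counter-clockwise traversal).

125.25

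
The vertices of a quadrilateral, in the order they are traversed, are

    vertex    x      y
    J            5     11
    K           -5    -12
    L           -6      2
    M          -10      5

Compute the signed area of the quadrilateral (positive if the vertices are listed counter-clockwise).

Apply the shoelace (surveyor's) formula: 2A = Σ (x_i·y_{i+1} − x_{i+1}·y_i), indices taken mod 4.
Σ = (-5) + (-82) + (-10) + (-135) = -232
Signed area = Σ/2 = -116 (negative ⇒ clockwise traversal).

-116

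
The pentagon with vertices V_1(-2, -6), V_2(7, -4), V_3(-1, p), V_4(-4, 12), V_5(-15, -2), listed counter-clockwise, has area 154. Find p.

The doubled signed area Σ (x_i y_{i+1} − x_{i+1} y_i) is linear in p.
With p=0 it equals 308; the coefficient of p is 11 (from the two edges through V_3).
So 11·p + 308 = 2·154 = 308 ⇒ p = 0.

0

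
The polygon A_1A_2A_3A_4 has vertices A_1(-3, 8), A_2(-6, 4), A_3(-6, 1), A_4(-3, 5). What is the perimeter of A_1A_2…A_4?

16

|A_1A_2| = √((-3)² + (-4)²) = √25 = 5
|A_2A_3| = √((0)² + (-3)²) = √9 = 3
|A_3A_4| = √((3)² + (4)²) = √25 = 5
|A_4A_1| = √((0)² + (3)²) = √9 = 3
Perimeter = 5 + 3 + 5 + 3 = 16.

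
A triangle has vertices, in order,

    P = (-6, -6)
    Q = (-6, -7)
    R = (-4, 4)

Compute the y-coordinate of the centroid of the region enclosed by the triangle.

Apply the shoelace (surveyor's) formula. First the cross-terms c_i = x_i·y_{i+1} − x_{i+1}·y_i:
  6, -52, 48  ⇒  2A = 2, A = 1.
Then Σ (y_i + y_{i+1})·c_i = -18, so ȳ = -18 / (6·1) = -3.

-3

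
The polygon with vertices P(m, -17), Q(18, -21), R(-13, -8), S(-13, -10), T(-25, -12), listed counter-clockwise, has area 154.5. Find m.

The doubled signed area Σ (x_i y_{i+1} − x_{i+1} y_i) is linear in m.
With m=0 it equals 246; the coefficient of m is -9 (from the two edges through P).
So -9·m + 246 = 2·154.5 = 309 ⇒ m = -7.

-7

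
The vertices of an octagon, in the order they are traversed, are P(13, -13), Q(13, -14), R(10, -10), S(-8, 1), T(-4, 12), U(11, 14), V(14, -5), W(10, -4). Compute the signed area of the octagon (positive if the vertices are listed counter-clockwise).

-344

Apply the surveyor's formula: 2A = Σ (x_i·y_{i+1} − x_{i+1}·y_i), indices taken mod 8.
P→Q: (13)(-14) − (13)(-13) = -13
Q→R: (13)(-10) − (10)(-14) = 10
R→S: (10)(1) − (-8)(-10) = -70
S→T: (-8)(12) − (-4)(1) = -92
T→U: (-4)(14) − (11)(12) = -188
U→V: (11)(-5) − (14)(14) = -251
V→W: (14)(-4) − (10)(-5) = -6
W→P: (10)(-13) − (13)(-4) = -78
Σ = -688
Signed area = Σ/2 = -344 (negative ⇒ clockwise traversal).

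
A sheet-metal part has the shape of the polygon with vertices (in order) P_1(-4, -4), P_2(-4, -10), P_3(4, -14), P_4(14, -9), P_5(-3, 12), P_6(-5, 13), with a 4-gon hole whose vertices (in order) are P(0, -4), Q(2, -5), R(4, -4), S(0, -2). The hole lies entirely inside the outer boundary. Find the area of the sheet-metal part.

251

Outer boundary:
Apply the surveyor's formula: 2A = Σ (x_i·y_{i+1} − x_{i+1}·y_i), indices taken mod 6.
P_1→P_2: (-4)(-10) − (-4)(-4) = 24
P_2→P_3: (-4)(-14) − (4)(-10) = 96
P_3→P_4: (4)(-9) − (14)(-14) = 160
P_4→P_5: (14)(12) − (-3)(-9) = 141
P_5→P_6: (-3)(13) − (-5)(12) = 21
P_6→P_1: (-5)(-4) − (-4)(13) = 72
Σ = 514
Area = |Σ|/2 = 257.
Hole:
Cross-terms: 8, 12, -8, 0  ⇒  Σ = 12
Area = |Σ|/2 = 6.
Net area = 257 − 6 = 251.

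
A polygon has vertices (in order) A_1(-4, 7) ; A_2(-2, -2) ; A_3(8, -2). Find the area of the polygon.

45

Σ = (22) + (20) + (48) = 90
Area = |Σ|/2 = 45.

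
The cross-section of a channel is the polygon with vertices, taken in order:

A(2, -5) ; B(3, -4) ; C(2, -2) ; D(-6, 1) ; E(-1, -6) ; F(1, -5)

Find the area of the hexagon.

26

Apply the shoelace formula: 2A = Σ (x_i·y_{i+1} − x_{i+1}·y_i), indices taken mod 6.
Σ = (7) + (2) + (-10) + (37) + (11) + (5) = 52
Area = |Σ|/2 = 26.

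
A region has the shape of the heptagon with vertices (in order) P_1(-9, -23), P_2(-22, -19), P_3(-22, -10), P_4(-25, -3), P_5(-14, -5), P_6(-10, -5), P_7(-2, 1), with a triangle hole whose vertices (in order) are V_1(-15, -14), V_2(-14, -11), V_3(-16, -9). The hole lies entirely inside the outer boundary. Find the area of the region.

Outer boundary:
Apply the shoelace (surveyor's) formula: 2A = Σ (x_i·y_{i+1} − x_{i+1}·y_i), indices taken mod 7.
P_1→P_2: (-9)(-19) − (-22)(-23) = -335
P_2→P_3: (-22)(-10) − (-22)(-19) = -198
P_3→P_4: (-22)(-3) − (-25)(-10) = -184
P_4→P_5: (-25)(-5) − (-14)(-3) = 83
P_5→P_6: (-14)(-5) − (-10)(-5) = 20
P_6→P_7: (-10)(1) − (-2)(-5) = -20
P_7→P_1: (-2)(-23) − (-9)(1) = 55
Σ = -579
Area = |Σ|/2 = 289.5.
Hole:
Apply Gauss's area formula: 2A = Σ (x_i·y_{i+1} − x_{i+1}·y_i), indices taken mod 3.
Σ = (-31) + (-50) + (89) = 8
Area = |Σ|/2 = 4.
Net area = 289.5 − 4 = 285.5.

285.5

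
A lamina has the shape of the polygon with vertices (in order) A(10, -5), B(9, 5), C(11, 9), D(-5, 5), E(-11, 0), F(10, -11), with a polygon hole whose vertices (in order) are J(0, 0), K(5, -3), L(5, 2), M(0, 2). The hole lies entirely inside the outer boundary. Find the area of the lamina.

211

Outer boundary:
Apply the shoelace formula: 2A = Σ (x_i·y_{i+1} − x_{i+1}·y_i), indices taken mod 6.
Σ = (95) + (26) + (100) + (55) + (121) + (60) = 457
Area = |Σ|/2 = 228.5.
Hole:
Σ = (0) + (25) + (10) + (0) = 35
Area = |Σ|/2 = 17.5.
Net area = 228.5 − 17.5 = 211.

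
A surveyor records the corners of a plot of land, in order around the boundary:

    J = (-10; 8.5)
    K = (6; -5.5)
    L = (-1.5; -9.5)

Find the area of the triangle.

Apply the shoelace formula: 2A = Σ (x_i·y_{i+1} − x_{i+1}·y_i), indices taken mod 3.
Σ = (4) + (-65.25) + (-107.75) = -169
Area = |Σ|/2 = 84.5.

84.5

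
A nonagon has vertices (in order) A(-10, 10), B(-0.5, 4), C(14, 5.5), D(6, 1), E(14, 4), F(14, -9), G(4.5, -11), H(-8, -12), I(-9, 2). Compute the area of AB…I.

367.125

Apply the shoelace formula: 2A = Σ (x_i·y_{i+1} − x_{i+1}·y_i), indices taken mod 9.
Σ = (-35) + (-58.75) + (-19) + (10) + (-182) + (-113.5) + (-142) + (-124) + (-70) = -734.25
Area = |Σ|/2 = 367.125.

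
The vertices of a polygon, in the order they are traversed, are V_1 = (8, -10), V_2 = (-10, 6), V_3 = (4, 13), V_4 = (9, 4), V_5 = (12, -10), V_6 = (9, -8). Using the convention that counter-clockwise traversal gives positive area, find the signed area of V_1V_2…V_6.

V_1→V_2: (8)(6) − (-10)(-10) = -52
V_2→V_3: (-10)(13) − (4)(6) = -154
V_3→V_4: (4)(4) − (9)(13) = -101
V_4→V_5: (9)(-10) − (12)(4) = -138
V_5→V_6: (12)(-8) − (9)(-10) = -6
V_6→V_1: (9)(-10) − (8)(-8) = -26
Σ = -477
Signed area = Σ/2 = -238.5 (negative ⇒ clockwise traversal).

-238.5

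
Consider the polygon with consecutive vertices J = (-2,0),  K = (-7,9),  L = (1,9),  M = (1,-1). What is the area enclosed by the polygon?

51

Σ = (-18) + (-72) + (-10) + (-2) = -102
Area = |Σ|/2 = 51.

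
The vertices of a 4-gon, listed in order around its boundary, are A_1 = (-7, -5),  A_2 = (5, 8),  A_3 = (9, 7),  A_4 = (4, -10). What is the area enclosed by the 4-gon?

Cross-terms: -31, -37, -118, -90  ⇒  Σ = -276
Area = |Σ|/2 = 138.

138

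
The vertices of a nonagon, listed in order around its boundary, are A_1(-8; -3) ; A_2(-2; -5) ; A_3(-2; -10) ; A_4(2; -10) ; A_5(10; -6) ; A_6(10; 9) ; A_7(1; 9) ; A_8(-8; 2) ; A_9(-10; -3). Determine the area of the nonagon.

263.5

Apply Gauss's area formula: 2A = Σ (x_i·y_{i+1} − x_{i+1}·y_i), indices taken mod 9.
Cross-terms: 34, 10, 40, 88, 150, 81, 74, 44, 6  ⇒  Σ = 527
Area = |Σ|/2 = 263.5.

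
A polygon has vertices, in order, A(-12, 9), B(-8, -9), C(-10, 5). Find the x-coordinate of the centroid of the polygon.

Apply Gauss's area formula. First the cross-terms c_i = x_i·y_{i+1} − x_{i+1}·y_i:
  180, -130, -30  ⇒  2A = 20, A = 10.
Then Σ (x_i + x_{i+1})·c_i = -600, so x̄ = -600 / (6·10) = -10.

-10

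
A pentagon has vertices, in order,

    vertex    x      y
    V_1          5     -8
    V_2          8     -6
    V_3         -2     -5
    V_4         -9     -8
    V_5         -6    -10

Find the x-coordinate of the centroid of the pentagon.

Apply the shoelace (surveyor's) formula. First the cross-terms c_i = x_i·y_{i+1} − x_{i+1}·y_i:
  34, -52, -29, 42, 98  ⇒  2A = 93, A = 46.5.
Then Σ (x_i + x_{i+1})·c_i = -279, so x̄ = -279 / (6·46.5) = -1.

-1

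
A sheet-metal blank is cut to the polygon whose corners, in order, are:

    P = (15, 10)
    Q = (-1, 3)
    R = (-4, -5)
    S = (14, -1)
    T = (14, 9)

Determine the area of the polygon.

145.5

Apply the surveyor's formula: 2A = Σ (x_i·y_{i+1} − x_{i+1}·y_i), indices taken mod 5.
Σ = (55) + (17) + (74) + (140) + (5) = 291
Area = |Σ|/2 = 145.5.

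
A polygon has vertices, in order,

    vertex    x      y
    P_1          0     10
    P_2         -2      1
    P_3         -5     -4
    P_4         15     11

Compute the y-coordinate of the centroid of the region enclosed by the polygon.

561/94

Apply the shoelace formula. First the cross-terms c_i = x_i·y_{i+1} − x_{i+1}·y_i:
  20, 13, 5, 150  ⇒  2A = 188, A = 94.
Then Σ (y_i + y_{i+1})·c_i = 3366, so ȳ = 3366 / (6·94) = 561/94.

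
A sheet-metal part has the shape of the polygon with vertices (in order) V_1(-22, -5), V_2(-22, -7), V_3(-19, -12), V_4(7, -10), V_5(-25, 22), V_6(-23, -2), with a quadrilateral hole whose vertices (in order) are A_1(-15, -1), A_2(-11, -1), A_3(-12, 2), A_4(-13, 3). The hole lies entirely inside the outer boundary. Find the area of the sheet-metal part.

481

Outer boundary:
Cross-terms: 44, 131, 274, -96, 556, 71  ⇒  Σ = 980
Area = |Σ|/2 = 490.
Hole:
Apply Gauss's area formula: 2A = Σ (x_i·y_{i+1} − x_{i+1}·y_i), indices taken mod 4.
Cross-terms: 4, -34, -10, 58  ⇒  Σ = 18
Area = |Σ|/2 = 9.
Net area = 490 − 9 = 481.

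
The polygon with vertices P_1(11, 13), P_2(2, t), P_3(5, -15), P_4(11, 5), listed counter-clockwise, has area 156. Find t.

15

Write out the shoelace sum; only the two edges meeting at P_2 involve t:
2·Area = [(11·t − 2·13) + (2·(-15) − 5·t)] + 278
       = 6·t + 222 = 312
⇒ t = 15.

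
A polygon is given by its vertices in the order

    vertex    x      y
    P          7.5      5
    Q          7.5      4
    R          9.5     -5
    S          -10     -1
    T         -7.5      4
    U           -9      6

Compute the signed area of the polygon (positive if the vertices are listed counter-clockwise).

Σ = (-7.5) + (-75.5) + (-59.5) + (-47.5) + (-9) + (-90) = -289
Signed area = Σ/2 = -144.5 (negative ⇒ clockwise traversal).

-144.5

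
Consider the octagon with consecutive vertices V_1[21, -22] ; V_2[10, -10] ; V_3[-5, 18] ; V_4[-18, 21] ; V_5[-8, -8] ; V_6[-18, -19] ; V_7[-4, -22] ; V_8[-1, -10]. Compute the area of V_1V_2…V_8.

Apply the shoelace formula: 2A = Σ (x_i·y_{i+1} − x_{i+1}·y_i), indices taken mod 8.
Σ = (10) + (130) + (219) + (312) + (8) + (320) + (18) + (232) = 1249
Area = |Σ|/2 = 624.5.

624.5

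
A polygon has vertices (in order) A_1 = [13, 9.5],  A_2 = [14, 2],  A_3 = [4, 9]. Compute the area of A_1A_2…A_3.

A_1→A_2: (13)(2) − (14)(9.5) = -107
A_2→A_3: (14)(9) − (4)(2) = 118
A_3→A_1: (4)(9.5) − (13)(9) = -79
Σ = -68
Area = |Σ|/2 = 34.

34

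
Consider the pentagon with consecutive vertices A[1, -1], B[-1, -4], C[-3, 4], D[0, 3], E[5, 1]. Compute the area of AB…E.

Apply the surveyor's formula: 2A = Σ (x_i·y_{i+1} − x_{i+1}·y_i), indices taken mod 5.
Cross-terms: -5, -16, -9, -15, -6  ⇒  Σ = -51
Area = |Σ|/2 = 25.5.

25.5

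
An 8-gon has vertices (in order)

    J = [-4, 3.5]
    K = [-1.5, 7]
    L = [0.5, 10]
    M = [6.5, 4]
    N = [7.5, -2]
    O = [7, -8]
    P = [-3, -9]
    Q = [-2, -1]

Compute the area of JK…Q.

153.125

Apply the shoelace formula: 2A = Σ (x_i·y_{i+1} − x_{i+1}·y_i), indices taken mod 8.
Cross-terms: -22.75, -18.5, -63, -43, -46, -87, -15, -11  ⇒  Σ = -306.25
Area = |Σ|/2 = 153.125.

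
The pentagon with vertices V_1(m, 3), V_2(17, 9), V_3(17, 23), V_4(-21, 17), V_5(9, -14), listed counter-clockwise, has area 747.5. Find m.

16

The doubled signed area Σ (x_i y_{i+1} − x_{i+1} y_i) is linear in m.
With m=0 it equals 1127; the coefficient of m is 23 (from the two edges through V_1).
So 23·m + 1127 = 2·747.5 = 1495 ⇒ m = 16.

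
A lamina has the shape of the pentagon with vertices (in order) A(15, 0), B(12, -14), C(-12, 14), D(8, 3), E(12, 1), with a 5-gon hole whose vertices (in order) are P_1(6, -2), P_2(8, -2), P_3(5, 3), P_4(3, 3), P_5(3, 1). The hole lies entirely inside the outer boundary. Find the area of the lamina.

Outer boundary:
Cross-terms: -210, 0, -148, -28, -15  ⇒  Σ = -401
Area = |Σ|/2 = 200.5.
Hole:
Apply the shoelace formula: 2A = Σ (x_i·y_{i+1} − x_{i+1}·y_i), indices taken mod 5.
Σ = (4) + (34) + (6) + (-6) + (-12) = 26
Area = |Σ|/2 = 13.
Net area = 200.5 − 13 = 187.5.

187.5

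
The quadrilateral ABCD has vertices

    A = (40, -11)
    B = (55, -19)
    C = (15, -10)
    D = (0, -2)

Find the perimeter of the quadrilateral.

116

|AB| = √((15)² + (-8)²) = √289 = 17
|BC| = √((-40)² + (9)²) = √1681 = 41
|CD| = √((-15)² + (8)²) = √289 = 17
|DA| = √((40)² + (-9)²) = √1681 = 41
Perimeter = 17 + 41 + 17 + 41 = 116.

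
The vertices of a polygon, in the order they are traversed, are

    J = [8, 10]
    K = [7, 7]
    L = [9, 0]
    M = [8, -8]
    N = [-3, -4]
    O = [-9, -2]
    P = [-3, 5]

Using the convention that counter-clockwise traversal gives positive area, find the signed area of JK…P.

Apply the shoelace (surveyor's) formula: 2A = Σ (x_i·y_{i+1} − x_{i+1}·y_i), indices taken mod 7.
J→K: (8)(7) − (7)(10) = -14
K→L: (7)(0) − (9)(7) = -63
L→M: (9)(-8) − (8)(0) = -72
M→N: (8)(-4) − (-3)(-8) = -56
N→O: (-3)(-2) − (-9)(-4) = -30
O→P: (-9)(5) − (-3)(-2) = -51
P→J: (-3)(10) − (8)(5) = -70
Σ = -356
Signed area = Σ/2 = -178 (negative ⇒ clockwise traversal).

-178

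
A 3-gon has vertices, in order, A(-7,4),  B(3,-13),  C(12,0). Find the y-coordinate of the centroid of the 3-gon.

-3

Apply the shoelace (surveyor's) formula. First the cross-terms c_i = x_i·y_{i+1} − x_{i+1}·y_i:
  79, 156, 48  ⇒  2A = 283, A = 141.5.
Then Σ (y_i + y_{i+1})·c_i = -2547, so ȳ = -2547 / (6·141.5) = -3.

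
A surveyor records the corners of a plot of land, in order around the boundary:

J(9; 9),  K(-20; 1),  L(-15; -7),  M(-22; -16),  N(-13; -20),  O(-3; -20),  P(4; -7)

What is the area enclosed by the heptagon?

531

Apply the shoelace (surveyor's) formula: 2A = Σ (x_i·y_{i+1} − x_{i+1}·y_i), indices taken mod 7.
Σ = (189) + (155) + (86) + (232) + (200) + (101) + (99) = 1062
Area = |Σ|/2 = 531.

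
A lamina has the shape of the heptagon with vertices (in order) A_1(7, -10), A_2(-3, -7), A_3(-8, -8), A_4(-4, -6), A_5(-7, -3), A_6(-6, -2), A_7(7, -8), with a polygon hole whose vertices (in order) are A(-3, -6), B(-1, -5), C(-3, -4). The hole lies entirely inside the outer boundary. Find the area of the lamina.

Outer boundary:
Apply the shoelace formula: 2A = Σ (x_i·y_{i+1} − x_{i+1}·y_i), indices taken mod 7.
Σ = (-79) + (-32) + (16) + (-30) + (-4) + (62) + (-14) = -81
Area = |Σ|/2 = 40.5.
Hole:
Σ = (9) + (-11) + (6) = 4
Area = |Σ|/2 = 2.
Net area = 40.5 − 2 = 38.5.

38.5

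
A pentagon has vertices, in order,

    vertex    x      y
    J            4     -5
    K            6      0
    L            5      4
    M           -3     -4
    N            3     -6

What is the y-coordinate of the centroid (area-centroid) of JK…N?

Apply the shoelace (surveyor's) formula. First the cross-terms c_i = x_i·y_{i+1} − x_{i+1}·y_i:
  30, 24, -8, 30, 9  ⇒  2A = 85, A = 42.5.
Then Σ (y_i + y_{i+1})·c_i = -453, so ȳ = -453 / (6·42.5) = -151/85.

-151/85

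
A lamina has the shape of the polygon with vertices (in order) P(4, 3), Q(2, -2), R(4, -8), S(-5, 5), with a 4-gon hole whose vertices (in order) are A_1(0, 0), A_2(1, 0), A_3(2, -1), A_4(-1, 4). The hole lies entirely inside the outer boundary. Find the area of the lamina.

Outer boundary:
Apply Gauss's area formula: 2A = Σ (x_i·y_{i+1} − x_{i+1}·y_i), indices taken mod 4.
Σ = (-14) + (-8) + (-20) + (-35) = -77
Area = |Σ|/2 = 38.5.
Hole:
Apply the shoelace (surveyor's) formula: 2A = Σ (x_i·y_{i+1} − x_{i+1}·y_i), indices taken mod 4.
A_1→A_2: (0)(0) − (1)(0) = 0
A_2→A_3: (1)(-1) − (2)(0) = -1
A_3→A_4: (2)(4) − (-1)(-1) = 7
A_4→A_1: (-1)(0) − (0)(4) = 0
Σ = 6
Area = |Σ|/2 = 3.
Net area = 38.5 − 3 = 35.5.

35.5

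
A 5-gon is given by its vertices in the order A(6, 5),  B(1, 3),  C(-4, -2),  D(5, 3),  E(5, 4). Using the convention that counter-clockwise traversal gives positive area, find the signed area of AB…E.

Apply Gauss's area formula: 2A = Σ (x_i·y_{i+1} − x_{i+1}·y_i), indices taken mod 5.
A→B: (6)(3) − (1)(5) = 13
B→C: (1)(-2) − (-4)(3) = 10
C→D: (-4)(3) − (5)(-2) = -2
D→E: (5)(4) − (5)(3) = 5
E→A: (5)(5) − (6)(4) = 1
Σ = 27
Signed area = Σ/2 = 13.5 (positive ⇒ counter-clockwise traversal).

13.5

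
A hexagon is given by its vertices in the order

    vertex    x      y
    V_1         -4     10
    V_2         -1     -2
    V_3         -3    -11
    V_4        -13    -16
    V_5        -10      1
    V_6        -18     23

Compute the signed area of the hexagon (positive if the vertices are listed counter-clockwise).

Σ = (18) + (5) + (-95) + (-173) + (-212) + (-88) = -545
Signed area = Σ/2 = -272.5 (negative ⇒ clockwise traversal).

-272.5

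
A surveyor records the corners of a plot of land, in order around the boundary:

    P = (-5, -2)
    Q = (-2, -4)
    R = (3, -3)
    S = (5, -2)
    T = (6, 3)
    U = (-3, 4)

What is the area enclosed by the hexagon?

64.5

P→Q: (-5)(-4) − (-2)(-2) = 16
Q→R: (-2)(-3) − (3)(-4) = 18
R→S: (3)(-2) − (5)(-3) = 9
S→T: (5)(3) − (6)(-2) = 27
T→U: (6)(4) − (-3)(3) = 33
U→P: (-3)(-2) − (-5)(4) = 26
Σ = 129
Area = |Σ|/2 = 64.5.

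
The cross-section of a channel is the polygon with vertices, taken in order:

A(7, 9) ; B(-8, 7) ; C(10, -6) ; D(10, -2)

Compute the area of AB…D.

121.5

Apply the shoelace formula: 2A = Σ (x_i·y_{i+1} − x_{i+1}·y_i), indices taken mod 4.
A→B: (7)(7) − (-8)(9) = 121
B→C: (-8)(-6) − (10)(7) = -22
C→D: (10)(-2) − (10)(-6) = 40
D→A: (10)(9) − (7)(-2) = 104
Σ = 243
Area = |Σ|/2 = 121.5.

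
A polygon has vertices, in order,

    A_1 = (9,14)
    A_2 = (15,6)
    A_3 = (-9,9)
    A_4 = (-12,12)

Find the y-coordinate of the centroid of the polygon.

829/81

Apply the surveyor's formula. First the cross-terms c_i = x_i·y_{i+1} − x_{i+1}·y_i:
  -156, 189, 0, -276  ⇒  2A = -243, A = -121.5.
Then Σ (y_i + y_{i+1})·c_i = -7461, so ȳ = -7461 / (6·(-121.5)) = 829/81.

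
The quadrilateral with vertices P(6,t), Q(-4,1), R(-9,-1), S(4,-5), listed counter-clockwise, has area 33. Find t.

Write out the shoelace sum; only the two edges meeting at P involve t:
2·Area = [(4·t − 6·(-5)) + (6·1 − (-4)·t)] + 62
       = 8·t + 98 = 66
⇒ t = -4.

-4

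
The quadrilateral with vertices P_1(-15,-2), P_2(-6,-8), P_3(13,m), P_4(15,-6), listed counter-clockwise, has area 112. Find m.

The doubled signed area Σ (x_i y_{i+1} − x_{i+1} y_i) is linear in m.
With m=0 it equals 14; the coefficient of m is -21 (from the two edges through P_3).
So -21·m + 14 = 2·112 = 224 ⇒ m = -10.

-10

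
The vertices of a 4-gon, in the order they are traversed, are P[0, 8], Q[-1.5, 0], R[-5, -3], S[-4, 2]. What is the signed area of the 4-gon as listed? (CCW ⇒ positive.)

-18.75

Apply the shoelace formula: 2A = Σ (x_i·y_{i+1} − x_{i+1}·y_i), indices taken mod 4.
Σ = (12) + (4.5) + (-22) + (-32) = -37.5
Signed area = Σ/2 = -18.75 (negative ⇒ clockwise traversal).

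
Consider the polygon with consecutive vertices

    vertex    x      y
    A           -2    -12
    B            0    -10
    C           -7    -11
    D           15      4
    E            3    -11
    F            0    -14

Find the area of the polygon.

Apply the surveyor's formula: 2A = Σ (x_i·y_{i+1} − x_{i+1}·y_i), indices taken mod 6.
Cross-terms: 20, -70, 137, -177, -42, -28  ⇒  Σ = -160
Area = |Σ|/2 = 80.

80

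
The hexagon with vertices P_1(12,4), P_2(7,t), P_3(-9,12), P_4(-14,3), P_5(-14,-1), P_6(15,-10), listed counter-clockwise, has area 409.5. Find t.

The doubled signed area Σ (x_i y_{i+1} − x_{i+1} y_i) is linear in t.
With t=0 it equals 588; the coefficient of t is 21 (from the two edges through P_2).
So 21·t + 588 = 2·409.5 = 819 ⇒ t = 11.

11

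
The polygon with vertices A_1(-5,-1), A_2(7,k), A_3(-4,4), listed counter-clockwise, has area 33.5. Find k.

-8

The doubled signed area Σ (x_i y_{i+1} − x_{i+1} y_i) is linear in k.
With k=0 it equals 59; the coefficient of k is -1 (from the two edges through A_2).
So -1·k + 59 = 2·33.5 = 67 ⇒ k = -8.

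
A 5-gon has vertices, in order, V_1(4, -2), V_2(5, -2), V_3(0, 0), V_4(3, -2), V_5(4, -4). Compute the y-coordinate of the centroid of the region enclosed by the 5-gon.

-16/9

Apply the shoelace (surveyor's) formula. First the cross-terms c_i = x_i·y_{i+1} − x_{i+1}·y_i:
  2, 0, 0, -4, 8  ⇒  2A = 6, A = 3.
Then Σ (y_i + y_{i+1})·c_i = -32, so ȳ = -32 / (6·3) = -16/9.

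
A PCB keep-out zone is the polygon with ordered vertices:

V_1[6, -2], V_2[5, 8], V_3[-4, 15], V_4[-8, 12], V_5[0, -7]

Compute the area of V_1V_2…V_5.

Σ = (58) + (107) + (72) + (56) + (42) = 335
Area = |Σ|/2 = 167.5.

167.5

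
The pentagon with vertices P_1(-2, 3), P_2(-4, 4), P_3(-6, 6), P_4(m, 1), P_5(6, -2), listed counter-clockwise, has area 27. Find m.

Write out the shoelace sum; only the two edges meeting at P_4 involve m:
2·Area = [((-6)·1 − m·6) + (m·(-2) − 6·1)] + 18
       = -8·m + 6 = 54
⇒ m = -6.

-6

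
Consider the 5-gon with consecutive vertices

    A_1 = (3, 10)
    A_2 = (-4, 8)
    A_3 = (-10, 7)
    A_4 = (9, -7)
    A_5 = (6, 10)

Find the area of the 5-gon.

142.5

Apply the surveyor's formula: 2A = Σ (x_i·y_{i+1} − x_{i+1}·y_i), indices taken mod 5.
A_1→A_2: (3)(8) − (-4)(10) = 64
A_2→A_3: (-4)(7) − (-10)(8) = 52
A_3→A_4: (-10)(-7) − (9)(7) = 7
A_4→A_5: (9)(10) − (6)(-7) = 132
A_5→A_1: (6)(10) − (3)(10) = 30
Σ = 285
Area = |Σ|/2 = 142.5.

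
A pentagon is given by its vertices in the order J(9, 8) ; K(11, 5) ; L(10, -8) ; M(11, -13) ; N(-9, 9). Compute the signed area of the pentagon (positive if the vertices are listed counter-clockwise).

-197

Σ = (-43) + (-138) + (-42) + (-18) + (-153) = -394
Signed area = Σ/2 = -197 (negative ⇒ clockwise traversal).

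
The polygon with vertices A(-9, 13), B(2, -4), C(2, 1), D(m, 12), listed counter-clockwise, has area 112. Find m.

6

Write out the shoelace sum; only the two edges meeting at D involve m:
2·Area = [(2·12 − m·1) + (m·13 − (-9)·12)] + 20
       = 12·m + 152 = 224
⇒ m = 6.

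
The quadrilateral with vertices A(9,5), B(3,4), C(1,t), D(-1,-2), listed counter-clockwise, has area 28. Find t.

7

Write out the shoelace sum; only the two edges meeting at C involve t:
2·Area = [(3·t − 1·4) + (1·(-2) − (-1)·t)] + 34
       = 4·t + 28 = 56
⇒ t = 7.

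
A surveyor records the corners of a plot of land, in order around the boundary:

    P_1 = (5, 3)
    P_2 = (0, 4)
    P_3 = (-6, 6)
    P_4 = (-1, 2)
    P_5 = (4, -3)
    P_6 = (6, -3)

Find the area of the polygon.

36

Apply the shoelace formula: 2A = Σ (x_i·y_{i+1} − x_{i+1}·y_i), indices taken mod 6.
Σ = (20) + (24) + (-6) + (-5) + (6) + (33) = 72
Area = |Σ|/2 = 36.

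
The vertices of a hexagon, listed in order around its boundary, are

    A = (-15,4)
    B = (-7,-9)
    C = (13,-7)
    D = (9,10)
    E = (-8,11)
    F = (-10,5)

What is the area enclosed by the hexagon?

Apply the shoelace (surveyor's) formula: 2A = Σ (x_i·y_{i+1} − x_{i+1}·y_i), indices taken mod 6.
Cross-terms: 163, 166, 193, 179, 70, 35  ⇒  Σ = 806
Area = |Σ|/2 = 403.

403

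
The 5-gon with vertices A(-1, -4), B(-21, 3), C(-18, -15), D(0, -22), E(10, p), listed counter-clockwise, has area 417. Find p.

-24

Write out the shoelace sum; only the two edges meeting at E involve p:
2·Area = [(0·p − 10·(-22)) + (10·(-4) − (-1)·p)] + 678
       = 1·p + 858 = 834
⇒ p = -24.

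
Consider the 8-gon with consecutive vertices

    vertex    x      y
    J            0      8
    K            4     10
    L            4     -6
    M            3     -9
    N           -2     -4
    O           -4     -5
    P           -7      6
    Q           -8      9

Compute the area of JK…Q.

144

Apply the shoelace (surveyor's) formula: 2A = Σ (x_i·y_{i+1} − x_{i+1}·y_i), indices taken mod 8.
J→K: (0)(10) − (4)(8) = -32
K→L: (4)(-6) − (4)(10) = -64
L→M: (4)(-9) − (3)(-6) = -18
M→N: (3)(-4) − (-2)(-9) = -30
N→O: (-2)(-5) − (-4)(-4) = -6
O→P: (-4)(6) − (-7)(-5) = -59
P→Q: (-7)(9) − (-8)(6) = -15
Q→J: (-8)(8) − (0)(9) = -64
Σ = -288
Area = |Σ|/2 = 144.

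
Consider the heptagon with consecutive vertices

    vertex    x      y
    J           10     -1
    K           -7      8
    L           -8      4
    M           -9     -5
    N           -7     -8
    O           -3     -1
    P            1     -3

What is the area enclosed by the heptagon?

122

Apply Gauss's area formula: 2A = Σ (x_i·y_{i+1} − x_{i+1}·y_i), indices taken mod 7.
Cross-terms: 73, 36, 76, 37, -17, 10, 29  ⇒  Σ = 244
Area = |Σ|/2 = 122.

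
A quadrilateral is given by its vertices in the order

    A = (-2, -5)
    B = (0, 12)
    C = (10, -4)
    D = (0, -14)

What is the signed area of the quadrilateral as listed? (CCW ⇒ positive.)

-156

A→B: (-2)(12) − (0)(-5) = -24
B→C: (0)(-4) − (10)(12) = -120
C→D: (10)(-14) − (0)(-4) = -140
D→A: (0)(-5) − (-2)(-14) = -28
Σ = -312
Signed area = Σ/2 = -156 (negative ⇒ clockwise traversal).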